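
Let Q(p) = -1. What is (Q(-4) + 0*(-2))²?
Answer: 1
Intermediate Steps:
(Q(-4) + 0*(-2))² = (-1 + 0*(-2))² = (-1 + 0)² = (-1)² = 1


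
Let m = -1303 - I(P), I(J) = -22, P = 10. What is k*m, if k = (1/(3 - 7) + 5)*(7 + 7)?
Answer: -170373/2 ≈ -85187.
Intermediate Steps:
m = -1281 (m = -1303 - 1*(-22) = -1303 + 22 = -1281)
k = 133/2 (k = (1/(-4) + 5)*14 = (-1/4 + 5)*14 = (19/4)*14 = 133/2 ≈ 66.500)
k*m = (133/2)*(-1281) = -170373/2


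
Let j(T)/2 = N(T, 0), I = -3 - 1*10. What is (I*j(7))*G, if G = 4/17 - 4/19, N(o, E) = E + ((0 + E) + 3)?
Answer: -624/323 ≈ -1.9319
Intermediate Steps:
N(o, E) = 3 + 2*E (N(o, E) = E + (E + 3) = E + (3 + E) = 3 + 2*E)
G = 8/323 (G = 4*(1/17) - 4*1/19 = 4/17 - 4/19 = 8/323 ≈ 0.024768)
I = -13 (I = -3 - 10 = -13)
j(T) = 6 (j(T) = 2*(3 + 2*0) = 2*(3 + 0) = 2*3 = 6)
(I*j(7))*G = -13*6*(8/323) = -78*8/323 = -624/323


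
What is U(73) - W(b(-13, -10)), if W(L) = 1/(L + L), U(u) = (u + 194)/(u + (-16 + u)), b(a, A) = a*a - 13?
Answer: 3199/1560 ≈ 2.0506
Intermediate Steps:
b(a, A) = -13 + a**2 (b(a, A) = a**2 - 13 = -13 + a**2)
U(u) = (194 + u)/(-16 + 2*u)
W(L) = 1/(2*L)
U(73) - W(b(-13, -10)) = (194 + 73)/(2*(-8 + 73)) - 1/(2*(-13 + (-13)**2)) = (1/2)*267/65 - 1/(2*(-13 + 169)) = (1/2)*(1/65)*267 - 1/(2*156) = 267/130 - 1/(2*156) = 267/130 - 1*1/312 = 267/130 - 1/312 = 3199/1560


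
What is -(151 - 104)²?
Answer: -2209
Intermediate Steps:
-(151 - 104)² = -1*47² = -1*2209 = -2209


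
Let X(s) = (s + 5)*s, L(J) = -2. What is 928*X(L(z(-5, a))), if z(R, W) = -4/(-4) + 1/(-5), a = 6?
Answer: -5568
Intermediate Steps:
z(R, W) = 4/5 (z(R, W) = -4*(-1/4) + 1*(-1/5) = 1 - 1/5 = 4/5)
X(s) = s*(5 + s) (X(s) = (5 + s)*s = s*(5 + s))
928*X(L(z(-5, a))) = 928*(-2*(5 - 2)) = 928*(-2*3) = 928*(-6) = -5568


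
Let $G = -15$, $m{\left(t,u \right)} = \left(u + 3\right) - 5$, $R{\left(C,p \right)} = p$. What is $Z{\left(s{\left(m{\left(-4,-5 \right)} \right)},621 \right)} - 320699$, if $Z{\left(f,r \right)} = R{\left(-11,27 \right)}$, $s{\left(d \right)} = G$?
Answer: $-320672$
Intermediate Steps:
$m{\left(t,u \right)} = -2 + u$ ($m{\left(t,u \right)} = \left(3 + u\right) - 5 = -2 + u$)
$s{\left(d \right)} = -15$
$Z{\left(f,r \right)} = 27$
$Z{\left(s{\left(m{\left(-4,-5 \right)} \right)},621 \right)} - 320699 = 27 - 320699 = -320672$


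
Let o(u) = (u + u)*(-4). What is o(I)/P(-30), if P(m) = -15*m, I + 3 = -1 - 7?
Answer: 44/225 ≈ 0.19556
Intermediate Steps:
I = -11 (I = -3 + (-1 - 7) = -3 - 8 = -11)
o(u) = -8*u (o(u) = (2*u)*(-4) = -8*u)
o(I)/P(-30) = (-8*(-11))/((-15*(-30))) = 88/450 = 88*(1/450) = 44/225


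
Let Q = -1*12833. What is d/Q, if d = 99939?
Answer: -99939/12833 ≈ -7.7877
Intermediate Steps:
Q = -12833
d/Q = 99939/(-12833) = 99939*(-1/12833) = -99939/12833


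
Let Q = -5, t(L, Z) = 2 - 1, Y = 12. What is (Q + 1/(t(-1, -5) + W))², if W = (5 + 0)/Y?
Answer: 5329/289 ≈ 18.439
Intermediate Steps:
t(L, Z) = 1
W = 5/12 (W = (5 + 0)/12 = 5*(1/12) = 5/12 ≈ 0.41667)
(Q + 1/(t(-1, -5) + W))² = (-5 + 1/(1 + 5/12))² = (-5 + 1/(17/12))² = (-5 + 12/17)² = (-73/17)² = 5329/289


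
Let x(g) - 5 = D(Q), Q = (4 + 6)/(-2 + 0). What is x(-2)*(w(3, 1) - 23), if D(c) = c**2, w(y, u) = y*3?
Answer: -420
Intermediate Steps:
w(y, u) = 3*y
Q = -5 (Q = 10/(-2) = 10*(-1/2) = -5)
x(g) = 30 (x(g) = 5 + (-5)**2 = 5 + 25 = 30)
x(-2)*(w(3, 1) - 23) = 30*(3*3 - 23) = 30*(9 - 23) = 30*(-14) = -420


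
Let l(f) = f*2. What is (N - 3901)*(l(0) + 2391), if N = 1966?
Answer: -4626585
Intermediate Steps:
l(f) = 2*f
(N - 3901)*(l(0) + 2391) = (1966 - 3901)*(2*0 + 2391) = -1935*(0 + 2391) = -1935*2391 = -4626585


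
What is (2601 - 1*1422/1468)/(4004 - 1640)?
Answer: 636141/578392 ≈ 1.0998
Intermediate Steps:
(2601 - 1*1422/1468)/(4004 - 1640) = (2601 - 1422*1/1468)/2364 = (2601 - 711/734)*(1/2364) = (1908423/734)*(1/2364) = 636141/578392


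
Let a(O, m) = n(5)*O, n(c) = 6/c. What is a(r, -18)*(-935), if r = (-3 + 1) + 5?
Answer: -3366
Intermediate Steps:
r = 3 (r = -2 + 5 = 3)
a(O, m) = 6*O/5 (a(O, m) = (6/5)*O = (6*(1/5))*O = 6*O/5)
a(r, -18)*(-935) = ((6/5)*3)*(-935) = (18/5)*(-935) = -3366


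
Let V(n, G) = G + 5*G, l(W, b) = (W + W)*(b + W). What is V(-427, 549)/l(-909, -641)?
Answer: 183/156550 ≈ 0.0011690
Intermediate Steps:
l(W, b) = 2*W*(W + b) (l(W, b) = (2*W)*(W + b) = 2*W*(W + b))
V(n, G) = 6*G
V(-427, 549)/l(-909, -641) = (6*549)/((2*(-909)*(-909 - 641))) = 3294/((2*(-909)*(-1550))) = 3294/2817900 = 3294*(1/2817900) = 183/156550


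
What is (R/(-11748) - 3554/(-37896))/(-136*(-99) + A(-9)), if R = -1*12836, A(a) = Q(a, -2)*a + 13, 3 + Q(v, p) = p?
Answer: 7335909/83611448008 ≈ 8.7738e-5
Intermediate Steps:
Q(v, p) = -3 + p
A(a) = 13 - 5*a (A(a) = (-3 - 2)*a + 13 = -5*a + 13 = 13 - 5*a)
R = -12836
(R/(-11748) - 3554/(-37896))/(-136*(-99) + A(-9)) = (-12836/(-11748) - 3554/(-37896))/(-136*(-99) + (13 - 5*(-9))) = (-12836*(-1/11748) - 3554*(-1/37896))/(13464 + (13 + 45)) = (3209/2937 + 1777/18948)/(13464 + 58) = (7335909/6183364)/13522 = (7335909/6183364)*(1/13522) = 7335909/83611448008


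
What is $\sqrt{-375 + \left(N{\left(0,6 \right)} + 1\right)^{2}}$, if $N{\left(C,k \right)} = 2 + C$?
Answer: $i \sqrt{366} \approx 19.131 i$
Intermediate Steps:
$\sqrt{-375 + \left(N{\left(0,6 \right)} + 1\right)^{2}} = \sqrt{-375 + \left(\left(2 + 0\right) + 1\right)^{2}} = \sqrt{-375 + \left(2 + 1\right)^{2}} = \sqrt{-375 + 3^{2}} = \sqrt{-375 + 9} = \sqrt{-366} = i \sqrt{366}$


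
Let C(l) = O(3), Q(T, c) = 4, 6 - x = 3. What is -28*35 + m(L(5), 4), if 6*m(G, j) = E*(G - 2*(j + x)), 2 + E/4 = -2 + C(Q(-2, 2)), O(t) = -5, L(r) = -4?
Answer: -872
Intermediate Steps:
x = 3 (x = 6 - 1*3 = 6 - 3 = 3)
C(l) = -5
E = -36 (E = -8 + 4*(-2 - 5) = -8 + 4*(-7) = -8 - 28 = -36)
m(G, j) = 36 - 6*G + 12*j (m(G, j) = (-36*(G - 2*(j + 3)))/6 = (-36*(G - 2*(3 + j)))/6 = (-36*(G + (-6 - 2*j)))/6 = (-36*(-6 + G - 2*j))/6 = (216 - 36*G + 72*j)/6 = 36 - 6*G + 12*j)
-28*35 + m(L(5), 4) = -28*35 + (36 - 6*(-4) + 12*4) = -980 + (36 + 24 + 48) = -980 + 108 = -872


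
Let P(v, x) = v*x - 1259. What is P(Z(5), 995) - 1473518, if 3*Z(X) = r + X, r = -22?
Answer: -4441246/3 ≈ -1.4804e+6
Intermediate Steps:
Z(X) = -22/3 + X/3 (Z(X) = (-22 + X)/3 = -22/3 + X/3)
P(v, x) = -1259 + v*x
P(Z(5), 995) - 1473518 = (-1259 + (-22/3 + (⅓)*5)*995) - 1473518 = (-1259 + (-22/3 + 5/3)*995) - 1473518 = (-1259 - 17/3*995) - 1473518 = (-1259 - 16915/3) - 1473518 = -20692/3 - 1473518 = -4441246/3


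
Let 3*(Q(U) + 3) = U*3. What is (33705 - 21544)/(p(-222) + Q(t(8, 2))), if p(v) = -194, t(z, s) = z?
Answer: -12161/189 ≈ -64.344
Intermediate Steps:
Q(U) = -3 + U (Q(U) = -3 + (U*3)/3 = -3 + (3*U)/3 = -3 + U)
(33705 - 21544)/(p(-222) + Q(t(8, 2))) = (33705 - 21544)/(-194 + (-3 + 8)) = 12161/(-194 + 5) = 12161/(-189) = 12161*(-1/189) = -12161/189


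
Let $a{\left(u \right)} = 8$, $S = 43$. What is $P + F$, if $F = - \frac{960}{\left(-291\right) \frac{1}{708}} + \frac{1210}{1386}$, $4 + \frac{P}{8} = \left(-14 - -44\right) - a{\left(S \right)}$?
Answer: $\frac{15158599}{6111} \approx 2480.5$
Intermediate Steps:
$P = 144$ ($P = -32 + 8 \left(\left(-14 - -44\right) - 8\right) = -32 + 8 \left(\left(-14 + 44\right) - 8\right) = -32 + 8 \left(30 - 8\right) = -32 + 8 \cdot 22 = -32 + 176 = 144$)
$F = \frac{14278615}{6111}$ ($F = - \frac{960}{\left(-291\right) \frac{1}{708}} + 1210 \cdot \frac{1}{1386} = - \frac{960}{- \frac{97}{236}} + \frac{55}{63} = \left(-960\right) \left(- \frac{236}{97}\right) + \frac{55}{63} = \frac{226560}{97} + \frac{55}{63} = \frac{14278615}{6111} \approx 2336.5$)
$P + F = 144 + \frac{14278615}{6111} = \frac{15158599}{6111}$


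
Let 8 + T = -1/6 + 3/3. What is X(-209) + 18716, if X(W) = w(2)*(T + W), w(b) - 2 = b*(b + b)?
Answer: 49663/3 ≈ 16554.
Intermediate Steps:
w(b) = 2 + 2*b**2 (w(b) = 2 + b*(b + b) = 2 + b*(2*b) = 2 + 2*b**2)
T = -43/6 (T = -8 + (-1/6 + 3/3) = -8 + (-1*1/6 + 3*(1/3)) = -8 + (-1/6 + 1) = -8 + 5/6 = -43/6 ≈ -7.1667)
X(W) = -215/3 + 10*W (X(W) = (2 + 2*2**2)*(-43/6 + W) = (2 + 2*4)*(-43/6 + W) = (2 + 8)*(-43/6 + W) = 10*(-43/6 + W) = -215/3 + 10*W)
X(-209) + 18716 = (-215/3 + 10*(-209)) + 18716 = (-215/3 - 2090) + 18716 = -6485/3 + 18716 = 49663/3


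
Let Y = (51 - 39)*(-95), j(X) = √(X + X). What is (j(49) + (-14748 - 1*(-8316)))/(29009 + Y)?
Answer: -6432/27869 + 7*√2/27869 ≈ -0.23044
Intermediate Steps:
j(X) = √2*√X (j(X) = √(2*X) = √2*√X)
Y = -1140 (Y = 12*(-95) = -1140)
(j(49) + (-14748 - 1*(-8316)))/(29009 + Y) = (√2*√49 + (-14748 - 1*(-8316)))/(29009 - 1140) = (√2*7 + (-14748 + 8316))/27869 = (7*√2 - 6432)*(1/27869) = (-6432 + 7*√2)*(1/27869) = -6432/27869 + 7*√2/27869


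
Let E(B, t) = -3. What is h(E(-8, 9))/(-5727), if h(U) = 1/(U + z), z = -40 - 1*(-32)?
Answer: 1/62997 ≈ 1.5874e-5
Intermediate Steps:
z = -8 (z = -40 + 32 = -8)
h(U) = 1/(-8 + U) (h(U) = 1/(U - 8) = 1/(-8 + U))
h(E(-8, 9))/(-5727) = 1/(-8 - 3*(-5727)) = -1/5727/(-11) = -1/11*(-1/5727) = 1/62997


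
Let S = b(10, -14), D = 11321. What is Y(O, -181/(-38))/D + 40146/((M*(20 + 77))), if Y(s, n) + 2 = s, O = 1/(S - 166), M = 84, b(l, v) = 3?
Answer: 12346612127/2505948634 ≈ 4.9269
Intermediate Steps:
S = 3
O = -1/163 (O = 1/(3 - 166) = 1/(-163) = -1/163 ≈ -0.0061350)
Y(s, n) = -2 + s
Y(O, -181/(-38))/D + 40146/((M*(20 + 77))) = (-2 - 1/163)/11321 + 40146/((84*(20 + 77))) = -327/163*1/11321 + 40146/((84*97)) = -327/1845323 + 40146/8148 = -327/1845323 + 40146*(1/8148) = -327/1845323 + 6691/1358 = 12346612127/2505948634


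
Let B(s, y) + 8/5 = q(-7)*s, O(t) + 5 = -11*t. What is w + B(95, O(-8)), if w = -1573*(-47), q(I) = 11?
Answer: 374872/5 ≈ 74974.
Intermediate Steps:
O(t) = -5 - 11*t
w = 73931
B(s, y) = -8/5 + 11*s
w + B(95, O(-8)) = 73931 + (-8/5 + 11*95) = 73931 + (-8/5 + 1045) = 73931 + 5217/5 = 374872/5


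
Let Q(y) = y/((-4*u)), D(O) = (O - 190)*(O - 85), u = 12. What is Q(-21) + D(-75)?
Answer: 678407/16 ≈ 42400.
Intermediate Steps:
D(O) = (-190 + O)*(-85 + O)
Q(y) = -y/48 (Q(y) = y/((-4*12)) = y/(-48) = y*(-1/48) = -y/48)
Q(-21) + D(-75) = -1/48*(-21) + (16150 + (-75)² - 275*(-75)) = 7/16 + (16150 + 5625 + 20625) = 7/16 + 42400 = 678407/16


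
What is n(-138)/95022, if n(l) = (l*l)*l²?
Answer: 20148552/5279 ≈ 3816.7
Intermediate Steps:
n(l) = l⁴ (n(l) = l²*l² = l⁴)
n(-138)/95022 = (-138)⁴/95022 = 362673936*(1/95022) = 20148552/5279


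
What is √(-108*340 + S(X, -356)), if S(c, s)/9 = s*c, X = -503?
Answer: 6*√43747 ≈ 1254.9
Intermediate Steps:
S(c, s) = 9*c*s (S(c, s) = 9*(s*c) = 9*(c*s) = 9*c*s)
√(-108*340 + S(X, -356)) = √(-108*340 + 9*(-503)*(-356)) = √(-36720 + 1611612) = √1574892 = 6*√43747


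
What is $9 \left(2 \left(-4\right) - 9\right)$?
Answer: $-153$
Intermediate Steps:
$9 \left(2 \left(-4\right) - 9\right) = 9 \left(-8 - 9\right) = 9 \left(-17\right) = -153$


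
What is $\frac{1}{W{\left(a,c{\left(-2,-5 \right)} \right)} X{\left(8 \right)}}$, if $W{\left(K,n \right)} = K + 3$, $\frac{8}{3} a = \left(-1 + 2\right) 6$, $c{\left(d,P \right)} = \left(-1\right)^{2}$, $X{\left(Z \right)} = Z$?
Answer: $\frac{1}{42} \approx 0.02381$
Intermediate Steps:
$c{\left(d,P \right)} = 1$
$a = \frac{9}{4}$ ($a = \frac{3 \left(-1 + 2\right) 6}{8} = \frac{3 \cdot 1 \cdot 6}{8} = \frac{3}{8} \cdot 6 = \frac{9}{4} \approx 2.25$)
$W{\left(K,n \right)} = 3 + K$
$\frac{1}{W{\left(a,c{\left(-2,-5 \right)} \right)} X{\left(8 \right)}} = \frac{1}{\left(3 + \frac{9}{4}\right) 8} = \frac{1}{\frac{21}{4} \cdot 8} = \frac{1}{42}$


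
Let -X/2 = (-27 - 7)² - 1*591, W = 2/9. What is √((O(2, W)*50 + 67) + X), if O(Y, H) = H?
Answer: I*√9467/3 ≈ 32.433*I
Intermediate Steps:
W = 2/9 (W = 2*(⅑) = 2/9 ≈ 0.22222)
X = -1130 (X = -2*((-27 - 7)² - 1*591) = -2*((-34)² - 591) = -2*(1156 - 591) = -2*565 = -1130)
√((O(2, W)*50 + 67) + X) = √(((2/9)*50 + 67) - 1130) = √((100/9 + 67) - 1130) = √(703/9 - 1130) = √(-9467/9) = I*√9467/3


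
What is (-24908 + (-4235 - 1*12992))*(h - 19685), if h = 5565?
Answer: 594946200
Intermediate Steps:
(-24908 + (-4235 - 1*12992))*(h - 19685) = (-24908 + (-4235 - 1*12992))*(5565 - 19685) = (-24908 + (-4235 - 12992))*(-14120) = (-24908 - 17227)*(-14120) = -42135*(-14120) = 594946200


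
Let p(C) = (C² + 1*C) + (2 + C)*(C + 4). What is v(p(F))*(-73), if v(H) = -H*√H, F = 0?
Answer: 1168*√2 ≈ 1651.8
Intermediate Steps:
p(C) = C + C² + (2 + C)*(4 + C) (p(C) = (C² + C) + (2 + C)*(4 + C) = (C + C²) + (2 + C)*(4 + C) = C + C² + (2 + C)*(4 + C))
v(H) = -H^(3/2)
v(p(F))*(-73) = -(8 + 2*0² + 7*0)^(3/2)*(-73) = -(8 + 2*0 + 0)^(3/2)*(-73) = -(8 + 0 + 0)^(3/2)*(-73) = -8^(3/2)*(-73) = -16*√2*(-73) = 1168*√2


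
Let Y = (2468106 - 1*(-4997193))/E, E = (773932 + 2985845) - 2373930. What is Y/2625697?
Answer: 2488433/1212938103453 ≈ 2.0516e-6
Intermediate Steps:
E = 1385847 (E = 3759777 - 2373930 = 1385847)
Y = 2488433/461949 (Y = (2468106 - 1*(-4997193))/1385847 = (2468106 + 4997193)*(1/1385847) = 7465299*(1/1385847) = 2488433/461949 ≈ 5.3868)
Y/2625697 = (2488433/461949)/2625697 = (2488433/461949)*(1/2625697) = 2488433/1212938103453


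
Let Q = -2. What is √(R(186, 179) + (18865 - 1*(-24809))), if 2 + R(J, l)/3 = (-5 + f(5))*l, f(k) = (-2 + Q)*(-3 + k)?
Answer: √36687 ≈ 191.54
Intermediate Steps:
f(k) = 12 - 4*k (f(k) = (-2 - 2)*(-3 + k) = -4*(-3 + k) = 12 - 4*k)
R(J, l) = -6 - 39*l (R(J, l) = -6 + 3*((-5 + (12 - 4*5))*l) = -6 + 3*((-5 + (12 - 20))*l) = -6 + 3*((-5 - 8)*l) = -6 + 3*(-13*l) = -6 - 39*l)
√(R(186, 179) + (18865 - 1*(-24809))) = √((-6 - 39*179) + (18865 - 1*(-24809))) = √((-6 - 6981) + (18865 + 24809)) = √(-6987 + 43674) = √36687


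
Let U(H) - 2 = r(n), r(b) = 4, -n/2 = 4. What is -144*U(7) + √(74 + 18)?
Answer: -864 + 2*√23 ≈ -854.41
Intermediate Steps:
n = -8 (n = -2*4 = -8)
U(H) = 6 (U(H) = 2 + 4 = 6)
-144*U(7) + √(74 + 18) = -144*6 + √(74 + 18) = -864 + √92 = -864 + 2*√23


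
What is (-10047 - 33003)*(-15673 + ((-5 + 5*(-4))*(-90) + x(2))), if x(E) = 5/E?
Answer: 577752525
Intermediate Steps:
(-10047 - 33003)*(-15673 + ((-5 + 5*(-4))*(-90) + x(2))) = (-10047 - 33003)*(-15673 + ((-5 + 5*(-4))*(-90) + 5/2)) = -43050*(-15673 + ((-5 - 20)*(-90) + 5*(½))) = -43050*(-15673 + (-25*(-90) + 5/2)) = -43050*(-15673 + (2250 + 5/2)) = -43050*(-15673 + 4505/2) = -43050*(-26841/2) = 577752525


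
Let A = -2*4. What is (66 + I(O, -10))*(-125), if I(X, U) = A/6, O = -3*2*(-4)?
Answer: -24250/3 ≈ -8083.3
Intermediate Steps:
A = -8
O = 24 (O = -6*(-4) = 24)
I(X, U) = -4/3 (I(X, U) = -8/6 = -8*⅙ = -4/3)
(66 + I(O, -10))*(-125) = (66 - 4/3)*(-125) = (194/3)*(-125) = -24250/3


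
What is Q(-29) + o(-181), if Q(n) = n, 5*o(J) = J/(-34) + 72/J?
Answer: -862017/30770 ≈ -28.015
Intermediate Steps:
o(J) = -J/170 + 72/(5*J) (o(J) = (J/(-34) + 72/J)/5 = (J*(-1/34) + 72/J)/5 = (-J/34 + 72/J)/5 = (72/J - J/34)/5 = -J/170 + 72/(5*J))
Q(-29) + o(-181) = -29 + (1/170)*(2448 - 1*(-181)²)/(-181) = -29 + (1/170)*(-1/181)*(2448 - 1*32761) = -29 + (1/170)*(-1/181)*(2448 - 32761) = -29 + (1/170)*(-1/181)*(-30313) = -29 + 30313/30770 = -862017/30770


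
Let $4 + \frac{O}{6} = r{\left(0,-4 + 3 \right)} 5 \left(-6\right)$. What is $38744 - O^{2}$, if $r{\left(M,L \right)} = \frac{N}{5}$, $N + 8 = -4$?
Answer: $-127720$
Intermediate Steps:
$N = -12$ ($N = -8 - 4 = -12$)
$r{\left(M,L \right)} = - \frac{12}{5}$
$O = 408$ ($O = -24 + 6 \left(- \frac{12}{5}\right) 5 \left(-6\right) = -24 + 6 \left(\left(-12\right) \left(-6\right)\right) = -24 + 6 \cdot 72 = -24 + 432 = 408$)
$38744 - O^{2} = 38744 - 408^{2} = 38744 - 166464 = -127720$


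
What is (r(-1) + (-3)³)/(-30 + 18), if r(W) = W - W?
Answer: 9/4 ≈ 2.2500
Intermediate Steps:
r(W) = 0
(r(-1) + (-3)³)/(-30 + 18) = (0 + (-3)³)/(-30 + 18) = (0 - 27)/(-12) = -1/12*(-27) = 9/4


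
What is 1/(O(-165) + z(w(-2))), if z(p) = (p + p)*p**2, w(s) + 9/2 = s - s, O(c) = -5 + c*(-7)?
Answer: 4/3871 ≈ 0.0010333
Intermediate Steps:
O(c) = -5 - 7*c
w(s) = -9/2 (w(s) = -9/2 + (s - s) = -9/2 + 0 = -9/2)
z(p) = 2*p**3 (z(p) = (2*p)*p**2 = 2*p**3)
1/(O(-165) + z(w(-2))) = 1/((-5 - 7*(-165)) + 2*(-9/2)**3) = 1/((-5 + 1155) + 2*(-729/8)) = 1/(1150 - 729/4) = 1/(3871/4) = 4/3871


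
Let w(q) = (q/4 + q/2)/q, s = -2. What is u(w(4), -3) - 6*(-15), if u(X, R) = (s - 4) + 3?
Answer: 87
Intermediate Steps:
w(q) = ¾ (w(q) = (q*(¼) + q*(½))/q = (q/4 + q/2)/q = (3*q/4)/q = ¾)
u(X, R) = -3 (u(X, R) = (-2 - 4) + 3 = -6 + 3 = -3)
u(w(4), -3) - 6*(-15) = -3 - 6*(-15) = -3 + 90 = 87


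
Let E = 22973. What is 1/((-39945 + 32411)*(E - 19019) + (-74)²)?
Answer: -1/29783960 ≈ -3.3575e-8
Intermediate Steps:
1/((-39945 + 32411)*(E - 19019) + (-74)²) = 1/((-39945 + 32411)*(22973 - 19019) + (-74)²) = 1/(-7534*3954 + 5476) = 1/(-29789436 + 5476) = 1/(-29783960) = -1/29783960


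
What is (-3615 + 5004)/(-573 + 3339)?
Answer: 463/922 ≈ 0.50217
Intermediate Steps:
(-3615 + 5004)/(-573 + 3339) = 1389/2766 = 1389*(1/2766) = 463/922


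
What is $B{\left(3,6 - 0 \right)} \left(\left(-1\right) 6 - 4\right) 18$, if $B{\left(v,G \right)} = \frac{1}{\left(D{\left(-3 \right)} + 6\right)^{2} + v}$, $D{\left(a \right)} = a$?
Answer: $-15$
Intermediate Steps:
$B{\left(v,G \right)} = \frac{1}{9 + v}$ ($B{\left(v,G \right)} = \frac{1}{\left(-3 + 6\right)^{2} + v} = \frac{1}{3^{2} + v} = \frac{1}{9 + v}$)
$B{\left(3,6 - 0 \right)} \left(\left(-1\right) 6 - 4\right) 18 = \frac{\left(-1\right) 6 - 4}{9 + 3} \cdot 18 = \frac{-6 - 4}{12} \cdot 18 = \frac{1}{12} \left(-10\right) 18 = \left(- \frac{5}{6}\right) 18 = -15$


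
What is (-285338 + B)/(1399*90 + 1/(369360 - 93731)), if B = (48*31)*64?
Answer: -52398726674/34704447391 ≈ -1.5099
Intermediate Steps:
B = 95232 (B = 1488*64 = 95232)
(-285338 + B)/(1399*90 + 1/(369360 - 93731)) = (-285338 + 95232)/(1399*90 + 1/(369360 - 93731)) = -190106/(125910 + 1/275629) = -190106/34704447391/275629 = -190106*275629/34704447391 = -52398726674/34704447391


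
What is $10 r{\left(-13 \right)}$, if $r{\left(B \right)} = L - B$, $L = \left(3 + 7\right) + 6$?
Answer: $290$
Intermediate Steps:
$L = 16$ ($L = 10 + 6 = 16$)
$r{\left(B \right)} = 16 - B$
$10 r{\left(-13 \right)} = 10 \left(16 - -13\right) = 10 \left(16 + 13\right) = 10 \cdot 29 = 290$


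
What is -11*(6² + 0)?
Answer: -396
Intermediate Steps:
-11*(6² + 0) = -11*(36 + 0) = -11*36 = -396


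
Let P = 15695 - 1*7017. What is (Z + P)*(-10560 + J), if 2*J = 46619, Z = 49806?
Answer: 745641758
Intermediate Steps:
P = 8678 (P = 15695 - 7017 = 8678)
J = 46619/2 (J = (½)*46619 = 46619/2 ≈ 23310.)
(Z + P)*(-10560 + J) = (49806 + 8678)*(-10560 + 46619/2) = 58484*(25499/2) = 745641758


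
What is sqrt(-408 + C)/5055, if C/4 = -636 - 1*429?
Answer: 2*I*sqrt(1167)/5055 ≈ 0.013516*I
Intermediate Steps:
C = -4260 (C = 4*(-636 - 1*429) = 4*(-636 - 429) = 4*(-1065) = -4260)
sqrt(-408 + C)/5055 = sqrt(-408 - 4260)/5055 = sqrt(-4668)*(1/5055) = (2*I*sqrt(1167))*(1/5055) = 2*I*sqrt(1167)/5055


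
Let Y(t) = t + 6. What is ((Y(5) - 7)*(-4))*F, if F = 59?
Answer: -944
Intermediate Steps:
Y(t) = 6 + t
((Y(5) - 7)*(-4))*F = (((6 + 5) - 7)*(-4))*59 = ((11 - 7)*(-4))*59 = (4*(-4))*59 = -16*59 = -944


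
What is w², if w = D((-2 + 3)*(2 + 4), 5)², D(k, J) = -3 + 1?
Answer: 16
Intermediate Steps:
D(k, J) = -2
w = 4 (w = (-2)² = 4)
w² = 4² = 16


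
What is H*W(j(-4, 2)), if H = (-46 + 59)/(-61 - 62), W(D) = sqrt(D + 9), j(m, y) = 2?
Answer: -13*sqrt(11)/123 ≈ -0.35054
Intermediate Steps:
W(D) = sqrt(9 + D)
H = -13/123 (H = 13/(-123) = 13*(-1/123) = -13/123 ≈ -0.10569)
H*W(j(-4, 2)) = -13*sqrt(9 + 2)/123 = -13*sqrt(11)/123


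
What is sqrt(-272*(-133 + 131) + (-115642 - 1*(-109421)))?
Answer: I*sqrt(5677) ≈ 75.346*I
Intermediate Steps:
sqrt(-272*(-133 + 131) + (-115642 - 1*(-109421))) = sqrt(-272*(-2) + (-115642 + 109421)) = sqrt(544 - 6221) = sqrt(-5677) = I*sqrt(5677)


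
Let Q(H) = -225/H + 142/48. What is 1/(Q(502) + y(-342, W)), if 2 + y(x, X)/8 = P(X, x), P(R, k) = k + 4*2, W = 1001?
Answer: -6024/16177391 ≈ -0.00037237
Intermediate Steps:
P(R, k) = 8 + k (P(R, k) = k + 8 = 8 + k)
y(x, X) = 48 + 8*x (y(x, X) = -16 + 8*(8 + x) = -16 + (64 + 8*x) = 48 + 8*x)
Q(H) = 71/24 - 225/H (Q(H) = -225/H + 142*(1/48) = -225/H + 71/24 = 71/24 - 225/H)
1/(Q(502) + y(-342, W)) = 1/((71/24 - 225/502) + (48 + 8*(-342))) = 1/((71/24 - 225*1/502) + (48 - 2736)) = 1/((71/24 - 225/502) - 2688) = 1/(15121/6024 - 2688) = 1/(-16177391/6024) = -6024/16177391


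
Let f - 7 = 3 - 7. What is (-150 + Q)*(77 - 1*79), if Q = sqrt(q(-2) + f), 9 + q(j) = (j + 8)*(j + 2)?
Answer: 300 - 2*I*sqrt(6) ≈ 300.0 - 4.899*I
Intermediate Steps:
q(j) = -9 + (2 + j)*(8 + j) (q(j) = -9 + (j + 8)*(j + 2) = -9 + (8 + j)*(2 + j) = -9 + (2 + j)*(8 + j))
f = 3 (f = 7 + (3 - 7) = 7 - 4 = 3)
Q = I*sqrt(6) (Q = sqrt((7 + (-2)**2 + 10*(-2)) + 3) = sqrt((7 + 4 - 20) + 3) = sqrt(-9 + 3) = sqrt(-6) = I*sqrt(6) ≈ 2.4495*I)
(-150 + Q)*(77 - 1*79) = (-150 + I*sqrt(6))*(77 - 1*79) = (-150 + I*sqrt(6))*(77 - 79) = (-150 + I*sqrt(6))*(-2) = 300 - 2*I*sqrt(6)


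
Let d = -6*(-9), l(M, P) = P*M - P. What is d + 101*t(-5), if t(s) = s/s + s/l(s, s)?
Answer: 829/6 ≈ 138.17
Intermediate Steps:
l(M, P) = -P + M*P (l(M, P) = M*P - P = -P + M*P)
t(s) = 1 + 1/(-1 + s) (t(s) = s/s + s/((s*(-1 + s))) = 1 + s*(1/(s*(-1 + s))) = 1 + 1/(-1 + s))
d = 54
d + 101*t(-5) = 54 + 101*(-5/(-1 - 5)) = 54 + 101*(-5/(-6)) = 54 + 101*(-5*(-⅙)) = 54 + 101*(⅚) = 54 + 505/6 = 829/6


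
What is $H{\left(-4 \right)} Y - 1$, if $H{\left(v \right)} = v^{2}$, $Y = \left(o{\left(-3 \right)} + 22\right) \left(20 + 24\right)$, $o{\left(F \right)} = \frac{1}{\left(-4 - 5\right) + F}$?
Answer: $\frac{46285}{3} \approx 15428.0$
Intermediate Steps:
$o{\left(F \right)} = \frac{1}{-9 + F}$ ($o{\left(F \right)} = \frac{1}{\left(-4 - 5\right) + F} = \frac{1}{-9 + F}$)
$Y = \frac{2893}{3}$ ($Y = \left(\frac{1}{-9 - 3} + 22\right) \left(20 + 24\right) = \left(\frac{1}{-12} + 22\right) 44 = \left(- \frac{1}{12} + 22\right) 44 = \frac{263}{12} \cdot 44 = \frac{2893}{3} \approx 964.33$)
$H{\left(-4 \right)} Y - 1 = \left(-4\right)^{2} \cdot \frac{2893}{3} - 1 = 16 \cdot \frac{2893}{3} - 1 = \frac{46288}{3} - 1 = \frac{46285}{3}$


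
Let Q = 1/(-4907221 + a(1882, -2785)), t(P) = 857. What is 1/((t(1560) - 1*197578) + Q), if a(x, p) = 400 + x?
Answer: -4904939/964904505020 ≈ -5.0833e-6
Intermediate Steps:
Q = -1/4904939 (Q = 1/(-4907221 + (400 + 1882)) = 1/(-4907221 + 2282) = 1/(-4904939) = -1/4904939 ≈ -2.0388e-7)
1/((t(1560) - 1*197578) + Q) = 1/((857 - 1*197578) - 1/4904939) = 1/((857 - 197578) - 1/4904939) = 1/(-196721 - 1/4904939) = 1/(-964904505020/4904939) = -4904939/964904505020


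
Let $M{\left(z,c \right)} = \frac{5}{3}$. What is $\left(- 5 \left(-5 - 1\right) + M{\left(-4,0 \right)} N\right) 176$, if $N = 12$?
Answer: $8800$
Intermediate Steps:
$M{\left(z,c \right)} = \frac{5}{3}$ ($M{\left(z,c \right)} = 5 \cdot \frac{1}{3} = \frac{5}{3}$)
$\left(- 5 \left(-5 - 1\right) + M{\left(-4,0 \right)} N\right) 176 = \left(- 5 \left(-5 - 1\right) + \frac{5}{3} \cdot 12\right) 176 = \left(\left(-5\right) \left(-6\right) + 20\right) 176 = \left(30 + 20\right) 176 = 50 \cdot 176 = 8800$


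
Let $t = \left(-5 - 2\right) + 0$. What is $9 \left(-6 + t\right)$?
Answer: $-117$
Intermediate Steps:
$t = -7$ ($t = -7 + 0 = -7$)
$9 \left(-6 + t\right) = 9 \left(-6 - 7\right) = 9 \left(-13\right) = -117$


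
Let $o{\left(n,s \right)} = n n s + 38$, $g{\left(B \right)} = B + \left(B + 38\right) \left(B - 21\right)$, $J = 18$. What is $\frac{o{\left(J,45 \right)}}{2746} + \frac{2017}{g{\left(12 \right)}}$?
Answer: $\frac{432001}{601374} \approx 0.71836$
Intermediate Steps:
$g{\left(B \right)} = B + \left(-21 + B\right) \left(38 + B\right)$ ($g{\left(B \right)} = B + \left(38 + B\right) \left(-21 + B\right) = B + \left(-21 + B\right) \left(38 + B\right)$)
$o{\left(n,s \right)} = 38 + s n^{2}$ ($o{\left(n,s \right)} = n^{2} s + 38 = s n^{2} + 38 = 38 + s n^{2}$)
$\frac{o{\left(J,45 \right)}}{2746} + \frac{2017}{g{\left(12 \right)}} = \frac{38 + 45 \cdot 18^{2}}{2746} + \frac{2017}{-798 + 12^{2} + 18 \cdot 12} = \left(38 + 45 \cdot 324\right) \frac{1}{2746} + \frac{2017}{-798 + 144 + 216} = \left(38 + 14580\right) \frac{1}{2746} + \frac{2017}{-438} = 14618 \cdot \frac{1}{2746} + 2017 \left(- \frac{1}{438}\right) = \frac{7309}{1373} - \frac{2017}{438} = \frac{432001}{601374}$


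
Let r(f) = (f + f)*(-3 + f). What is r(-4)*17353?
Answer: 971768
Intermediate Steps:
r(f) = 2*f*(-3 + f) (r(f) = (2*f)*(-3 + f) = 2*f*(-3 + f))
r(-4)*17353 = (2*(-4)*(-3 - 4))*17353 = (2*(-4)*(-7))*17353 = 56*17353 = 971768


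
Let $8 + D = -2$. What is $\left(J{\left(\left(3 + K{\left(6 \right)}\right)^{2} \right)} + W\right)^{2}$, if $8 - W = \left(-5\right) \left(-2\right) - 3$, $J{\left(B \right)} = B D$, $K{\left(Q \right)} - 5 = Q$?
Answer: $3837681$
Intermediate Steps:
$D = -10$ ($D = -8 - 2 = -10$)
$K{\left(Q \right)} = 5 + Q$
$J{\left(B \right)} = - 10 B$ ($J{\left(B \right)} = B \left(-10\right) = - 10 B$)
$W = 1$ ($W = 8 - \left(\left(-5\right) \left(-2\right) - 3\right) = 8 - \left(10 - 3\right) = 8 - 7 = 1$)
$\left(J{\left(\left(3 + K{\left(6 \right)}\right)^{2} \right)} + W\right)^{2} = \left(- 10 \left(3 + \left(5 + 6\right)\right)^{2} + 1\right)^{2} = \left(- 10 \left(3 + 11\right)^{2} + 1\right)^{2} = \left(- 10 \cdot 14^{2} + 1\right)^{2} = \left(\left(-10\right) 196 + 1\right)^{2} = \left(-1960 + 1\right)^{2} = \left(-1959\right)^{2} = 3837681$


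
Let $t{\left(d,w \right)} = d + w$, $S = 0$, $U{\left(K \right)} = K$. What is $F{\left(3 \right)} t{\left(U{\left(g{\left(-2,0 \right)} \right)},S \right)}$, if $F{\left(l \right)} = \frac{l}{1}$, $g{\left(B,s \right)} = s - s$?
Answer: $0$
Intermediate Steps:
$g{\left(B,s \right)} = 0$
$F{\left(l \right)} = l$ ($F{\left(l \right)} = l 1 = l$)
$F{\left(3 \right)} t{\left(U{\left(g{\left(-2,0 \right)} \right)},S \right)} = 3 \left(0 + 0\right) = 3 \cdot 0 = 0$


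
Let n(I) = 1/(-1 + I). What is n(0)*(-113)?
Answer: 113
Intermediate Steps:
n(0)*(-113) = -113/(-1 + 0) = -113/(-1) = -1*(-113) = 113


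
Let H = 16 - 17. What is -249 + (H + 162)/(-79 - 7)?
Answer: -21575/86 ≈ -250.87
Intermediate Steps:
H = -1
-249 + (H + 162)/(-79 - 7) = -249 + (-1 + 162)/(-79 - 7) = -249 + 161/(-86) = -249 + 161*(-1/86) = -249 - 161/86 = -21575/86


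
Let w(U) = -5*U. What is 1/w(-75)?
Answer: 1/375 ≈ 0.0026667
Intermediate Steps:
1/w(-75) = 1/(-5*(-75)) = 1/375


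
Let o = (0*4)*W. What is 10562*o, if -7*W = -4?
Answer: 0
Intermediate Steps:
W = 4/7 (W = -1/7*(-4) = 4/7 ≈ 0.57143)
o = 0 (o = (0*4)*(4/7) = 0*(4/7) = 0)
10562*o = 10562*0 = 0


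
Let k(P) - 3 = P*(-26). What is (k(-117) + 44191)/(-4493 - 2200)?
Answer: -47236/6693 ≈ -7.0575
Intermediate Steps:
k(P) = 3 - 26*P (k(P) = 3 + P*(-26) = 3 - 26*P)
(k(-117) + 44191)/(-4493 - 2200) = ((3 - 26*(-117)) + 44191)/(-4493 - 2200) = ((3 + 3042) + 44191)/(-6693) = (3045 + 44191)*(-1/6693) = 47236*(-1/6693) = -47236/6693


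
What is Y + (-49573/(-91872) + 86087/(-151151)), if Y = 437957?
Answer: 50262058090403/114764832 ≈ 4.3796e+5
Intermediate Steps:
Y + (-49573/(-91872) + 86087/(-151151)) = 437957 + (-49573/(-91872) + 86087/(-151151)) = 437957 + (-49573*(-1/91872) + 86087*(-1/151151)) = 437957 + (49573/91872 - 86087/151151) = 437957 - 3437821/114764832 = 50262058090403/114764832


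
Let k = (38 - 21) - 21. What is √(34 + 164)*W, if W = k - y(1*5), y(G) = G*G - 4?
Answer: -75*√22 ≈ -351.78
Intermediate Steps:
k = -4 (k = 17 - 21 = -4)
y(G) = -4 + G² (y(G) = G² - 4 = -4 + G²)
W = -25 (W = -4 - (-4 + (1*5)²) = -4 - (-4 + 5²) = -4 - (-4 + 25) = -4 - 1*21 = -4 - 21 = -25)
√(34 + 164)*W = √(34 + 164)*(-25) = √198*(-25) = (3*√22)*(-25) = -75*√22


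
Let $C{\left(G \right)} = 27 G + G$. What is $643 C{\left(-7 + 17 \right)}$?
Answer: $180040$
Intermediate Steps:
$C{\left(G \right)} = 28 G$
$643 C{\left(-7 + 17 \right)} = 643 \cdot 28 \left(-7 + 17\right) = 643 \cdot 28 \cdot 10 = 643 \cdot 280 = 180040$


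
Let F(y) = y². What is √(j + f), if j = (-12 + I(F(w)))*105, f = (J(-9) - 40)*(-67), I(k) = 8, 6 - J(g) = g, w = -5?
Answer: √1255 ≈ 35.426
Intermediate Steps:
J(g) = 6 - g
f = 1675 (f = ((6 - 1*(-9)) - 40)*(-67) = ((6 + 9) - 40)*(-67) = (15 - 40)*(-67) = -25*(-67) = 1675)
j = -420 (j = (-12 + 8)*105 = -4*105 = -420)
√(j + f) = √(-420 + 1675) = √1255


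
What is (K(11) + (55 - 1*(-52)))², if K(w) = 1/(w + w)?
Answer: 5546025/484 ≈ 11459.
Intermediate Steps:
K(w) = 1/(2*w)
(K(11) + (55 - 1*(-52)))² = ((½)/11 + (55 - 1*(-52)))² = ((½)*(1/11) + (55 + 52))² = (1/22 + 107)² = (2355/22)² = 5546025/484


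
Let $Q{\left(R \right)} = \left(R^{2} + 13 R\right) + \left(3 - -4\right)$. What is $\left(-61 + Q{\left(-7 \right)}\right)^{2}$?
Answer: $9216$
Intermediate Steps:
$Q{\left(R \right)} = 7 + R^{2} + 13 R$ ($Q{\left(R \right)} = \left(R^{2} + 13 R\right) + \left(3 + 4\right) = \left(R^{2} + 13 R\right) + 7 = 7 + R^{2} + 13 R$)
$\left(-61 + Q{\left(-7 \right)}\right)^{2} = \left(-61 + \left(7 + \left(-7\right)^{2} + 13 \left(-7\right)\right)\right)^{2} = \left(-61 + \left(7 + 49 - 91\right)\right)^{2} = \left(-61 - 35\right)^{2} = \left(-96\right)^{2} = 9216$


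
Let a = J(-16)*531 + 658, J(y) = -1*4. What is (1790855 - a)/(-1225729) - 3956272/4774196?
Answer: -3351552267801/1462967622221 ≈ -2.2909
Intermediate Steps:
J(y) = -4
a = -1466 (a = -4*531 + 658 = -2124 + 658 = -1466)
(1790855 - a)/(-1225729) - 3956272/4774196 = (1790855 - 1*(-1466))/(-1225729) - 3956272/4774196 = (1790855 + 1466)*(-1/1225729) - 3956272*1/4774196 = 1792321*(-1/1225729) - 989068/1193549 = -1792321/1225729 - 989068/1193549 = -3351552267801/1462967622221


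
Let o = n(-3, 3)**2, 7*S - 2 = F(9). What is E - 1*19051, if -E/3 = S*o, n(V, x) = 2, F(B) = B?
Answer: -133489/7 ≈ -19070.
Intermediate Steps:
S = 11/7 (S = 2/7 + (1/7)*9 = 2/7 + 9/7 = 11/7 ≈ 1.5714)
o = 4 (o = 2**2 = 4)
E = -132/7 (E = -33*4/7 = -3*44/7 = -132/7 ≈ -18.857)
E - 1*19051 = -132/7 - 1*19051 = -132/7 - 19051 = -133489/7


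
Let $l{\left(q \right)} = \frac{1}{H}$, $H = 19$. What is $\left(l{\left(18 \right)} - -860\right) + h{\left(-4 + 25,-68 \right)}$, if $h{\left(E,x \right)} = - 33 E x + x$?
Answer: $\frac{910405}{19} \approx 47916.0$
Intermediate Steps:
$h{\left(E,x \right)} = x - 33 E x$ ($h{\left(E,x \right)} = - 33 E x + x = x - 33 E x$)
$l{\left(q \right)} = \frac{1}{19}$
$\left(l{\left(18 \right)} - -860\right) + h{\left(-4 + 25,-68 \right)} = \left(\frac{1}{19} - -860\right) - 68 \left(1 - 33 \left(-4 + 25\right)\right) = \left(\frac{1}{19} + 860\right) - 68 \left(1 - 693\right) = \frac{16341}{19} - 68 \left(1 - 693\right) = \frac{16341}{19} - -47056 = \frac{16341}{19} + 47056 = \frac{910405}{19}$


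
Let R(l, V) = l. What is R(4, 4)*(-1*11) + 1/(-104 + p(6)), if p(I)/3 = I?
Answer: -3785/86 ≈ -44.012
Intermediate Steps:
p(I) = 3*I
R(4, 4)*(-1*11) + 1/(-104 + p(6)) = 4*(-1*11) + 1/(-104 + 3*6) = 4*(-11) + 1/(-104 + 18) = -44 + 1/(-86) = -44 - 1/86 = -3785/86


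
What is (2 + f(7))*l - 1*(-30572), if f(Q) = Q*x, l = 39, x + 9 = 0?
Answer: 28193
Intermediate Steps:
x = -9 (x = -9 + 0 = -9)
f(Q) = -9*Q (f(Q) = Q*(-9) = -9*Q)
(2 + f(7))*l - 1*(-30572) = (2 - 9*7)*39 - 1*(-30572) = (2 - 63)*39 + 30572 = -61*39 + 30572 = -2379 + 30572 = 28193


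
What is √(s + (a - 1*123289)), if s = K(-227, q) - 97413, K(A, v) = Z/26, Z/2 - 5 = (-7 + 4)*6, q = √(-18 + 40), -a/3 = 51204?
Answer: I*√374315 ≈ 611.81*I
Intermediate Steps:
a = -153612 (a = -3*51204 = -153612)
q = √22 ≈ 4.6904
Z = -26 (Z = 10 + 2*((-7 + 4)*6) = 10 + 2*(-3*6) = 10 + 2*(-18) = 10 - 36 = -26)
K(A, v) = -1 (K(A, v) = -26/26 = -26*1/26 = -1)
s = -97414 (s = -1 - 97413 = -97414)
√(s + (a - 1*123289)) = √(-97414 + (-153612 - 1*123289)) = √(-97414 + (-153612 - 123289)) = √(-97414 - 276901) = √(-374315) = I*√374315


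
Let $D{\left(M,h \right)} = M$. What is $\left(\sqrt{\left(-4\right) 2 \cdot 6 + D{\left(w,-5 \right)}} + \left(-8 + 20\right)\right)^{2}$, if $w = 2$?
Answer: $\left(12 + i \sqrt{46}\right)^{2} \approx 98.0 + 162.78 i$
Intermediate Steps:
$\left(\sqrt{\left(-4\right) 2 \cdot 6 + D{\left(w,-5 \right)}} + \left(-8 + 20\right)\right)^{2} = \left(\sqrt{\left(-4\right) 2 \cdot 6 + 2} + \left(-8 + 20\right)\right)^{2} = \left(\sqrt{\left(-8\right) 6 + 2} + 12\right)^{2} = \left(\sqrt{-48 + 2} + 12\right)^{2} = \left(\sqrt{-46} + 12\right)^{2} = \left(i \sqrt{46} + 12\right)^{2} = \left(12 + i \sqrt{46}\right)^{2}$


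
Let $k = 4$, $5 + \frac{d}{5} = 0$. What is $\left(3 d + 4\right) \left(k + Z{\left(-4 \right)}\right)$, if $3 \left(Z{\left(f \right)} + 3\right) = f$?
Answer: $\frac{71}{3} \approx 23.667$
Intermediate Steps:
$d = -25$ ($d = -25 + 5 \cdot 0 = -25 + 0 = -25$)
$Z{\left(f \right)} = -3 + \frac{f}{3}$
$\left(3 d + 4\right) \left(k + Z{\left(-4 \right)}\right) = \left(3 \left(-25\right) + 4\right) \left(4 + \left(-3 + \frac{1}{3} \left(-4\right)\right)\right) = \left(-75 + 4\right) \left(4 - \frac{13}{3}\right) = - 71 \left(4 - \frac{13}{3}\right) = \left(-71\right) \left(- \frac{1}{3}\right) = \frac{71}{3}$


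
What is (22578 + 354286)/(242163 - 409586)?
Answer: -376864/167423 ≈ -2.2510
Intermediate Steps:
(22578 + 354286)/(242163 - 409586) = 376864/(-167423) = 376864*(-1/167423) = -376864/167423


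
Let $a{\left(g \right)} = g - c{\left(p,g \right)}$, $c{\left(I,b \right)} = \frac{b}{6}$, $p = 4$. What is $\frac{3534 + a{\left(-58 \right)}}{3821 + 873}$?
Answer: $\frac{10457}{14082} \approx 0.74258$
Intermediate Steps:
$c{\left(I,b \right)} = \frac{b}{6}$ ($c{\left(I,b \right)} = b \frac{1}{6} = \frac{b}{6}$)
$a{\left(g \right)} = \frac{5 g}{6}$ ($a{\left(g \right)} = g - \frac{g}{6} = \frac{5 g}{6}$)
$\frac{3534 + a{\left(-58 \right)}}{3821 + 873} = \frac{3534 + \frac{5}{6} \left(-58\right)}{3821 + 873} = \frac{3534 - \frac{145}{3}}{4694} = \frac{10457}{3} \cdot \frac{1}{4694} = \frac{10457}{14082}$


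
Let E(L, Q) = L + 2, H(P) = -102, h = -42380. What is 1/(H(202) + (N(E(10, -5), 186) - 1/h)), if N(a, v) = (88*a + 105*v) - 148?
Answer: 42380/861839681 ≈ 4.9174e-5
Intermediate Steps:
E(L, Q) = 2 + L
N(a, v) = -148 + 88*a + 105*v
1/(H(202) + (N(E(10, -5), 186) - 1/h)) = 1/(-102 + ((-148 + 88*(2 + 10) + 105*186) - 1/(-42380))) = 1/(-102 + ((-148 + 88*12 + 19530) - 1*(-1/42380))) = 1/(-102 + ((-148 + 1056 + 19530) + 1/42380)) = 1/(-102 + (20438 + 1/42380)) = 1/(-102 + 866162441/42380) = 1/(861839681/42380) = 42380/861839681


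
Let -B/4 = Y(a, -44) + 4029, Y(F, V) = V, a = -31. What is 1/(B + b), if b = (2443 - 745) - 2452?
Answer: -1/16694 ≈ -5.9902e-5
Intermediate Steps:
B = -15940 (B = -4*(-44 + 4029) = -4*3985 = -15940)
b = -754 (b = 1698 - 2452 = -754)
1/(B + b) = 1/(-15940 - 754) = 1/(-16694) = -1/16694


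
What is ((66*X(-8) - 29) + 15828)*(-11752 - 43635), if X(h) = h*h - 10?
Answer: -1072458481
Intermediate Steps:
X(h) = -10 + h² (X(h) = h² - 10 = -10 + h²)
((66*X(-8) - 29) + 15828)*(-11752 - 43635) = ((66*(-10 + (-8)²) - 29) + 15828)*(-11752 - 43635) = ((66*(-10 + 64) - 29) + 15828)*(-55387) = ((66*54 - 29) + 15828)*(-55387) = ((3564 - 29) + 15828)*(-55387) = (3535 + 15828)*(-55387) = 19363*(-55387) = -1072458481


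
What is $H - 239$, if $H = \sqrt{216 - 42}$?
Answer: $-239 + \sqrt{174} \approx -225.81$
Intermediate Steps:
$H = \sqrt{174} \approx 13.191$
$H - 239 = \sqrt{174} - 239 = -239 + \sqrt{174}$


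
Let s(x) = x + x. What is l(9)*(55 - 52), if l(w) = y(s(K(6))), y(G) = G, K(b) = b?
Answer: 36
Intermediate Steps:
s(x) = 2*x
l(w) = 12 (l(w) = 2*6 = 12)
l(9)*(55 - 52) = 12*(55 - 52) = 12*3 = 36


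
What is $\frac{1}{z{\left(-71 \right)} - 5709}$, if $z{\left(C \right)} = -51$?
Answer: $- \frac{1}{5760} \approx -0.00017361$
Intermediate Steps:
$\frac{1}{z{\left(-71 \right)} - 5709} = \frac{1}{-51 - 5709} = \frac{1}{-5760} = - \frac{1}{5760}$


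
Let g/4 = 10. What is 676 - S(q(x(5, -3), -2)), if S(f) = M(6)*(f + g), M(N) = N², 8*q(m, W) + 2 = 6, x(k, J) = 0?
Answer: -782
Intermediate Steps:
q(m, W) = ½ (q(m, W) = -¼ + (⅛)*6 = -¼ + ¾ = ½)
g = 40 (g = 4*10 = 40)
S(f) = 1440 + 36*f (S(f) = 6²*(f + 40) = 36*(40 + f) = 1440 + 36*f)
676 - S(q(x(5, -3), -2)) = 676 - (1440 + 36*(½)) = 676 - (1440 + 18) = 676 - 1*1458 = 676 - 1458 = -782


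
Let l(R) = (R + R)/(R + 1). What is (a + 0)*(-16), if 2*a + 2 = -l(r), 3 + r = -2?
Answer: 36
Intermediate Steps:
r = -5 (r = -3 - 2 = -5)
l(R) = 2*R/(1 + R) (l(R) = (2*R)/(1 + R) = 2*R/(1 + R))
a = -9/4 (a = -1 + (-2*(-5)/(1 - 5))/2 = -1 + (-2*(-5)/(-4))/2 = -1 + (-2*(-5)*(-1)/4)/2 = -1 + (-1*5/2)/2 = -1 + (½)*(-5/2) = -1 - 5/4 = -9/4 ≈ -2.2500)
(a + 0)*(-16) = (-9/4 + 0)*(-16) = -9/4*(-16) = 36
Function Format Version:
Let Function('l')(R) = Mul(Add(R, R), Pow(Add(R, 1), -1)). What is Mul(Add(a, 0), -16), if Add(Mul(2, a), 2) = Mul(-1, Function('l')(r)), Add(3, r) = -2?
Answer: 36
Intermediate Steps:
r = -5 (r = Add(-3, -2) = -5)
Function('l')(R) = Mul(2, R, Pow(Add(1, R), -1)) (Function('l')(R) = Mul(Mul(2, R), Pow(Add(1, R), -1)) = Mul(2, R, Pow(Add(1, R), -1)))
a = Rational(-9, 4) (a = Add(-1, Mul(Rational(1, 2), Mul(-1, Mul(2, -5, Pow(Add(1, -5), -1))))) = Add(-1, Mul(Rational(1, 2), Mul(-1, Mul(2, -5, Pow(-4, -1))))) = Add(-1, Mul(Rational(1, 2), Mul(-1, Mul(2, -5, Rational(-1, 4))))) = Add(-1, Mul(Rational(1, 2), Mul(-1, Rational(5, 2)))) = Add(-1, Mul(Rational(1, 2), Rational(-5, 2))) = Add(-1, Rational(-5, 4)) = Rational(-9, 4) ≈ -2.2500)
Mul(Add(a, 0), -16) = Mul(Add(Rational(-9, 4), 0), -16) = Mul(Rational(-9, 4), -16) = 36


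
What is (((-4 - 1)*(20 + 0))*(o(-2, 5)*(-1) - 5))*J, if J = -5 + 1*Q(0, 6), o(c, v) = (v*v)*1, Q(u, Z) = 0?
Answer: -15000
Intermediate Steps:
o(c, v) = v**2 (o(c, v) = v**2*1 = v**2)
J = -5 (J = -5 + 1*0 = -5 + 0 = -5)
(((-4 - 1)*(20 + 0))*(o(-2, 5)*(-1) - 5))*J = (((-4 - 1)*(20 + 0))*(5**2*(-1) - 5))*(-5) = ((-5*20)*(25*(-1) - 5))*(-5) = -100*(-25 - 5)*(-5) = -100*(-30)*(-5) = 3000*(-5) = -15000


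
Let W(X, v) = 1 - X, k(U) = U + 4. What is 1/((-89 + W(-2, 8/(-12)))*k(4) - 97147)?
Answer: -1/97835 ≈ -1.0221e-5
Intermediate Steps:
k(U) = 4 + U
1/((-89 + W(-2, 8/(-12)))*k(4) - 97147) = 1/((-89 + (1 - 1*(-2)))*(4 + 4) - 97147) = 1/((-89 + (1 + 2))*8 - 97147) = 1/((-89 + 3)*8 - 97147) = 1/(-86*8 - 97147) = 1/(-688 - 97147) = 1/(-97835) = -1/97835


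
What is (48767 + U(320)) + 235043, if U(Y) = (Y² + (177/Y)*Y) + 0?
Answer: 386387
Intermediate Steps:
U(Y) = 177 + Y² (U(Y) = (Y² + 177) + 0 = (177 + Y²) + 0 = 177 + Y²)
(48767 + U(320)) + 235043 = (48767 + (177 + 320²)) + 235043 = (48767 + (177 + 102400)) + 235043 = (48767 + 102577) + 235043 = 151344 + 235043 = 386387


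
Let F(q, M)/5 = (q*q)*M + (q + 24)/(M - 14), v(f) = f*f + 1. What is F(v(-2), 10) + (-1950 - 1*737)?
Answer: -5893/4 ≈ -1473.3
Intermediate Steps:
v(f) = 1 + f² (v(f) = f² + 1 = 1 + f²)
F(q, M) = 5*M*q² + 5*(24 + q)/(-14 + M) (F(q, M) = 5*((q*q)*M + (q + 24)/(M - 14)) = 5*(q²*M + (24 + q)/(-14 + M)) = 5*(M*q² + (24 + q)/(-14 + M)) = 5*M*q² + 5*(24 + q)/(-14 + M))
F(v(-2), 10) + (-1950 - 1*737) = 5*(24 + (1 + (-2)²) + 10²*(1 + (-2)²)² - 14*10*(1 + (-2)²)²)/(-14 + 10) + (-1950 - 1*737) = 5*(24 + (1 + 4) + 100*(1 + 4)² - 14*10*(1 + 4)²)/(-4) + (-1950 - 737) = 5*(-¼)*(24 + 5 + 100*5² - 14*10*5²) - 2687 = 5*(-¼)*(24 + 5 + 100*25 - 14*10*25) - 2687 = 5*(-¼)*(24 + 5 + 2500 - 3500) - 2687 = 5*(-¼)*(-971) - 2687 = 4855/4 - 2687 = -5893/4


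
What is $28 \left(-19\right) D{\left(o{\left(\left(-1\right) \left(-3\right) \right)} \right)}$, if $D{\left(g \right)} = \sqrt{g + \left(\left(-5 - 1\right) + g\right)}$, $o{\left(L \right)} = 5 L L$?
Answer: $- 1064 \sqrt{21} \approx -4875.9$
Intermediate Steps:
$o{\left(L \right)} = 5 L^{2}$
$D{\left(g \right)} = \sqrt{-6 + 2 g}$ ($D{\left(g \right)} = \sqrt{g + \left(-6 + g\right)} = \sqrt{-6 + 2 g}$)
$28 \left(-19\right) D{\left(o{\left(\left(-1\right) \left(-3\right) \right)} \right)} = 28 \left(-19\right) \sqrt{-6 + 2 \cdot 5 \left(\left(-1\right) \left(-3\right)\right)^{2}} = - 532 \sqrt{-6 + 2 \cdot 5 \cdot 3^{2}} = - 532 \sqrt{-6 + 2 \cdot 5 \cdot 9} = - 532 \sqrt{-6 + 2 \cdot 45} = - 532 \sqrt{-6 + 90} = - 532 \sqrt{84} = - 532 \cdot 2 \sqrt{21} = - 1064 \sqrt{21}$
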